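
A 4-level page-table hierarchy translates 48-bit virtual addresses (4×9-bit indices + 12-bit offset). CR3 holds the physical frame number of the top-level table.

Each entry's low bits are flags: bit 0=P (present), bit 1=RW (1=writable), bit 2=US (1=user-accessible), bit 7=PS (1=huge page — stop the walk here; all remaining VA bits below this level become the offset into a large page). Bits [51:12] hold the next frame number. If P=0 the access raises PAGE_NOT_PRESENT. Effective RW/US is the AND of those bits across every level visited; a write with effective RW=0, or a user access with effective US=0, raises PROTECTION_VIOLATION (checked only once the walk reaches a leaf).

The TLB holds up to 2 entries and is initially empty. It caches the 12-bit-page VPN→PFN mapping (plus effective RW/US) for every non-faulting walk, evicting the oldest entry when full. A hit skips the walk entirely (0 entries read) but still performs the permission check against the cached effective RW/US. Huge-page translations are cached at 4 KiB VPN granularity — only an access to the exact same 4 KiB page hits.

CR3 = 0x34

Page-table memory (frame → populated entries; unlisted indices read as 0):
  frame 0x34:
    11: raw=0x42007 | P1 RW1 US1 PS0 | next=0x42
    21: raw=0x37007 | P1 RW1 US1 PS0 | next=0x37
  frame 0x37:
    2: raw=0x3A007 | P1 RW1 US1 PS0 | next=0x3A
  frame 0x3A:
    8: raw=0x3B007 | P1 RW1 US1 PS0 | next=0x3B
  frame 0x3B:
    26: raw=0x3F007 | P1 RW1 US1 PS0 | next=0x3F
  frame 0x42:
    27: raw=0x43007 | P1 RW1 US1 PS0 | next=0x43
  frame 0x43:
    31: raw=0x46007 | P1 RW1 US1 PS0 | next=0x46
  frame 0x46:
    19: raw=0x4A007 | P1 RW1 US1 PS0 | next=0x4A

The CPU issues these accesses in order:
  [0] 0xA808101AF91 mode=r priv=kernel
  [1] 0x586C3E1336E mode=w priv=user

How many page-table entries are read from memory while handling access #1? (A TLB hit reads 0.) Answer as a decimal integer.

Trace:
#0 VA=0xA808101AF91 (r,kernel):
  L0: frame=0x34 idx=21 entry=0x37007 [P=1 RW=1 US=1 PS=0]
  L1: frame=0x37 idx=2 entry=0x3A007 [P=1 RW=1 US=1 PS=0]
  L2: frame=0x3A idx=8 entry=0x3B007 [P=1 RW=1 US=1 PS=0]
  L3: frame=0x3B idx=26 entry=0x3F007 [P=1 RW=1 US=1 PS=0]
  ✓ 0x3FF91  — 4 lookups
#1 VA=0x586C3E1336E (w,user):
  L0: frame=0x34 idx=11 entry=0x42007 [P=1 RW=1 US=1 PS=0]
  L1: frame=0x42 idx=27 entry=0x43007 [P=1 RW=1 US=1 PS=0]
  L2: frame=0x43 idx=31 entry=0x46007 [P=1 RW=1 US=1 PS=0]
  L3: frame=0x46 idx=19 entry=0x4A007 [P=1 RW=1 US=1 PS=0]
  ✓ 0x4A36E  — 4 lookups

Entries read for #1: 4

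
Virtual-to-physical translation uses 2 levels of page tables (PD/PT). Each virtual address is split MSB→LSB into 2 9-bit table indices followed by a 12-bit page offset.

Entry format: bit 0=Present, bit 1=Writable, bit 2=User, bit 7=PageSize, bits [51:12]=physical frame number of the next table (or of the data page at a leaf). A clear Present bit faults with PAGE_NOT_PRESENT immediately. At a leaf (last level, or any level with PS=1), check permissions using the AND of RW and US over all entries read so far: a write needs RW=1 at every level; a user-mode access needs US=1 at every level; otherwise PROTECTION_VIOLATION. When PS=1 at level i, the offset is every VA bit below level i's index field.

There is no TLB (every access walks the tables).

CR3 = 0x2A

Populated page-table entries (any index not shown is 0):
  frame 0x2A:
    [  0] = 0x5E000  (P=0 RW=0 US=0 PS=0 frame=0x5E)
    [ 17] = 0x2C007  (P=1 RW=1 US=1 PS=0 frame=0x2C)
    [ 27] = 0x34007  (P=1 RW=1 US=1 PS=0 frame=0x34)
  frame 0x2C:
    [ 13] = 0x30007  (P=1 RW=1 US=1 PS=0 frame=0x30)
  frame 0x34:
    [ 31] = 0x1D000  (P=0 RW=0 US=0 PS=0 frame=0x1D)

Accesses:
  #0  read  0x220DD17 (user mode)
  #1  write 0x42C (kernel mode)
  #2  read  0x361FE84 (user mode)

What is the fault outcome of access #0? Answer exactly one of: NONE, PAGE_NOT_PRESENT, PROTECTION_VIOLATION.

Per-access translation:
#0 VA=0x220DD17 (r,user):
  lvl0: tbl 0x2A, slot 17 ⇒ 0x2C007 (P1/RW1/US1/PS0)
  lvl1: tbl 0x2C, slot 13 ⇒ 0x30007 (P1/RW1/US1/PS0)
  ✓ 0x30D17  — 2 lookups
#1 VA=0x42C (w,kernel):
  lvl0: tbl 0x2A, slot 0 ⇒ 0x5E000 (P0/RW0/US0/PS0)
  → PAGE_NOT_PRESENT  (1 entries read)
#2 VA=0x361FE84 (r,user):
  lvl0: tbl 0x2A, slot 27 ⇒ 0x34007 (P1/RW1/US1/PS0)
  lvl1: tbl 0x34, slot 31 ⇒ 0x1D000 (P0/RW0/US0/PS0)
  → PAGE_NOT_PRESENT  (2 entries read)

Access #0 fault: NONE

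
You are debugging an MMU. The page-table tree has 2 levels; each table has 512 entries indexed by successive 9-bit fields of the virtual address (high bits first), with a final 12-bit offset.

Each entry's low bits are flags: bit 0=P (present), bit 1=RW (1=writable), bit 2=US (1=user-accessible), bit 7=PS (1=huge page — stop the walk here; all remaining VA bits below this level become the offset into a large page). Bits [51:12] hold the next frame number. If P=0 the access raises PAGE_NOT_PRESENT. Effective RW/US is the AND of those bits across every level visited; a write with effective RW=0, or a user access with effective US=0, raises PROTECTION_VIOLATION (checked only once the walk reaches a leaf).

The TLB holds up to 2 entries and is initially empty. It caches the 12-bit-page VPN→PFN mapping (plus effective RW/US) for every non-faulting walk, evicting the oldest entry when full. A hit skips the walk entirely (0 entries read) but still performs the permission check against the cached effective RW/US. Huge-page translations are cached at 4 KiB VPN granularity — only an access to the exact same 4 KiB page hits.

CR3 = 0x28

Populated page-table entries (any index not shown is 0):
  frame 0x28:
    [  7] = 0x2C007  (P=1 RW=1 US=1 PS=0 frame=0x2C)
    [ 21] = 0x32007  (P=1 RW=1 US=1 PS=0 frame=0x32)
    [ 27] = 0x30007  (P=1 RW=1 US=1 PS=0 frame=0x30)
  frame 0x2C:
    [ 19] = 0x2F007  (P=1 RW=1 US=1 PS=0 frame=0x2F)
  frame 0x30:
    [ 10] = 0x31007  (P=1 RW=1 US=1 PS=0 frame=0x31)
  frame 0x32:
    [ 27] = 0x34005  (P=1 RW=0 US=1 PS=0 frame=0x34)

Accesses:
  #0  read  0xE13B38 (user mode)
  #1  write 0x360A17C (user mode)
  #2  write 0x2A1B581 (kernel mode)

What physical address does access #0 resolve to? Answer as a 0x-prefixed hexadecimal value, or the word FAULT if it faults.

Walk each access:
#0 VA=0xE13B38 (r,user):
  L0: frame=0x28 idx=7 entry=0x2C007 [P=1 RW=1 US=1 PS=0]
  L1: frame=0x2C idx=19 entry=0x2F007 [P=1 RW=1 US=1 PS=0]
  ⇒ phys 0x2FB38  [2 reads]
#1 VA=0x360A17C (w,user):
  L0: frame=0x28 idx=27 entry=0x30007 [P=1 RW=1 US=1 PS=0]
  L1: frame=0x30 idx=10 entry=0x31007 [P=1 RW=1 US=1 PS=0]
  ⇒ phys 0x3117C  [2 reads]
#2 VA=0x2A1B581 (w,kernel):
  L0: frame=0x28 idx=21 entry=0x32007 [P=1 RW=1 US=1 PS=0]
  L1: frame=0x32 idx=27 entry=0x34005 [P=1 RW=0 US=1 PS=0]
  → PROTECTION_VIOLATION  (2 entries read)

Access #0 PA: 0x2FB38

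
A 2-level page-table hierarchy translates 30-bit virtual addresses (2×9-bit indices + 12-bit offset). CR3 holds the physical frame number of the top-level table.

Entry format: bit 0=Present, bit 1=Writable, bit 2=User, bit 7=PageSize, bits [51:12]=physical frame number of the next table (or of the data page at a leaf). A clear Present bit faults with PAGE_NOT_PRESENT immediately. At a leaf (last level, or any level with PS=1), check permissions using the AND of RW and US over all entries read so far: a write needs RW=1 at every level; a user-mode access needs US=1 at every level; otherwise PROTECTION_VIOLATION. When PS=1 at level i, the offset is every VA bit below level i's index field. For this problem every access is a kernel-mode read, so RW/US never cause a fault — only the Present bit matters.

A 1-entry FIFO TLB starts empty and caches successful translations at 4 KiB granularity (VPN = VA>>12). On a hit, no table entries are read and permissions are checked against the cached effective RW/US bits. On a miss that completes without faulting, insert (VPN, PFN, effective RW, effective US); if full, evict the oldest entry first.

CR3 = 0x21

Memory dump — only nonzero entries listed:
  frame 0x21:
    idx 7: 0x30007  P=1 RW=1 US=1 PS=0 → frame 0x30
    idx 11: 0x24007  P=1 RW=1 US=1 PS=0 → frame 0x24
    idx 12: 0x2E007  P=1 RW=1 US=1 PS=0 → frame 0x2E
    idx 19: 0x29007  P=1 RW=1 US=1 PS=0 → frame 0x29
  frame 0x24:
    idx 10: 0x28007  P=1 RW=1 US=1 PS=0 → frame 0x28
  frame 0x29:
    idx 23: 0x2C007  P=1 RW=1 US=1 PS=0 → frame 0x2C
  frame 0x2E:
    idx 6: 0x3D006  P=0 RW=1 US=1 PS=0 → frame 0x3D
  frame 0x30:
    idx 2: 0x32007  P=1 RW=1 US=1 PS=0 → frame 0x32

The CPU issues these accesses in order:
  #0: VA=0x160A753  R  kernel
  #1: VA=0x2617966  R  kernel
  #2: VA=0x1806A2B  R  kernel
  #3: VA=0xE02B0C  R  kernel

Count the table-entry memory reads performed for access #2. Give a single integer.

Trace:
#0 VA=0x160A753 (r,kernel):
  L0: frame=0x21 idx=11 entry=0x24007 [P=1 RW=1 US=1 PS=0]
  L1: frame=0x24 idx=10 entry=0x28007 [P=1 RW=1 US=1 PS=0]
  ✓ 0x28753  — 2 lookups
#1 VA=0x2617966 (r,kernel):
  L0: frame=0x21 idx=19 entry=0x29007 [P=1 RW=1 US=1 PS=0]
  L1: frame=0x29 idx=23 entry=0x2C007 [P=1 RW=1 US=1 PS=0]
  ✓ 0x2C966  — 2 lookups
#2 VA=0x1806A2B (r,kernel):
  L0: frame=0x21 idx=12 entry=0x2E007 [P=1 RW=1 US=1 PS=0]
  L1: frame=0x2E idx=6 entry=0x3D006 [P=0 RW=1 US=1 PS=0]
  → PAGE_NOT_PRESENT  (2 entries read)
#3 VA=0xE02B0C (r,kernel):
  L0: frame=0x21 idx=7 entry=0x30007 [P=1 RW=1 US=1 PS=0]
  L1: frame=0x30 idx=2 entry=0x32007 [P=1 RW=1 US=1 PS=0]
  ✓ 0x32B0C  — 2 lookups

Entries read for #2: 2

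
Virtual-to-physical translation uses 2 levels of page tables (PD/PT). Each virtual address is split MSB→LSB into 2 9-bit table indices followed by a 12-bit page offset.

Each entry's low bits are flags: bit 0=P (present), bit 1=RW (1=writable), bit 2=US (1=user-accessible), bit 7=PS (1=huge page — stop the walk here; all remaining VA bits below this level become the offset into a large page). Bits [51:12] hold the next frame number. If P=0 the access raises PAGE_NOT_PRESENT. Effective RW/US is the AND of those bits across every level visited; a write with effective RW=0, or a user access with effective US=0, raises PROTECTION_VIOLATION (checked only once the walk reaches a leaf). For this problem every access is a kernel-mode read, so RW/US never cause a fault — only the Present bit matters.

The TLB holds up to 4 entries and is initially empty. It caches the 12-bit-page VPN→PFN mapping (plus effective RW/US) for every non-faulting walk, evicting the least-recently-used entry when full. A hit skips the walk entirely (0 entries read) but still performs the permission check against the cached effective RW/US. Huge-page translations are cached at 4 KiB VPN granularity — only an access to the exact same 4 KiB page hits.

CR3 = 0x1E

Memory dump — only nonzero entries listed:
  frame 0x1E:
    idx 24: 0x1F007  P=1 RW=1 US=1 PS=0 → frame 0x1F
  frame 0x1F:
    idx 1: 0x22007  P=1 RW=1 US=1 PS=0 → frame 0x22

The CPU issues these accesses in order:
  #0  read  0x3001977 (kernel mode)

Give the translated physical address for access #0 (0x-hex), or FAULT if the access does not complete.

Walk each access:
#0 VA=0x3001977 (r,kernel):
  lvl0: tbl 0x1E, slot 24 ⇒ 0x1F007 (P1/RW1/US1/PS0)
  lvl1: tbl 0x1F, slot 1 ⇒ 0x22007 (P1/RW1/US1/PS0)
  ⇒ phys 0x22977  [2 reads]

Access #0 PA: 0x22977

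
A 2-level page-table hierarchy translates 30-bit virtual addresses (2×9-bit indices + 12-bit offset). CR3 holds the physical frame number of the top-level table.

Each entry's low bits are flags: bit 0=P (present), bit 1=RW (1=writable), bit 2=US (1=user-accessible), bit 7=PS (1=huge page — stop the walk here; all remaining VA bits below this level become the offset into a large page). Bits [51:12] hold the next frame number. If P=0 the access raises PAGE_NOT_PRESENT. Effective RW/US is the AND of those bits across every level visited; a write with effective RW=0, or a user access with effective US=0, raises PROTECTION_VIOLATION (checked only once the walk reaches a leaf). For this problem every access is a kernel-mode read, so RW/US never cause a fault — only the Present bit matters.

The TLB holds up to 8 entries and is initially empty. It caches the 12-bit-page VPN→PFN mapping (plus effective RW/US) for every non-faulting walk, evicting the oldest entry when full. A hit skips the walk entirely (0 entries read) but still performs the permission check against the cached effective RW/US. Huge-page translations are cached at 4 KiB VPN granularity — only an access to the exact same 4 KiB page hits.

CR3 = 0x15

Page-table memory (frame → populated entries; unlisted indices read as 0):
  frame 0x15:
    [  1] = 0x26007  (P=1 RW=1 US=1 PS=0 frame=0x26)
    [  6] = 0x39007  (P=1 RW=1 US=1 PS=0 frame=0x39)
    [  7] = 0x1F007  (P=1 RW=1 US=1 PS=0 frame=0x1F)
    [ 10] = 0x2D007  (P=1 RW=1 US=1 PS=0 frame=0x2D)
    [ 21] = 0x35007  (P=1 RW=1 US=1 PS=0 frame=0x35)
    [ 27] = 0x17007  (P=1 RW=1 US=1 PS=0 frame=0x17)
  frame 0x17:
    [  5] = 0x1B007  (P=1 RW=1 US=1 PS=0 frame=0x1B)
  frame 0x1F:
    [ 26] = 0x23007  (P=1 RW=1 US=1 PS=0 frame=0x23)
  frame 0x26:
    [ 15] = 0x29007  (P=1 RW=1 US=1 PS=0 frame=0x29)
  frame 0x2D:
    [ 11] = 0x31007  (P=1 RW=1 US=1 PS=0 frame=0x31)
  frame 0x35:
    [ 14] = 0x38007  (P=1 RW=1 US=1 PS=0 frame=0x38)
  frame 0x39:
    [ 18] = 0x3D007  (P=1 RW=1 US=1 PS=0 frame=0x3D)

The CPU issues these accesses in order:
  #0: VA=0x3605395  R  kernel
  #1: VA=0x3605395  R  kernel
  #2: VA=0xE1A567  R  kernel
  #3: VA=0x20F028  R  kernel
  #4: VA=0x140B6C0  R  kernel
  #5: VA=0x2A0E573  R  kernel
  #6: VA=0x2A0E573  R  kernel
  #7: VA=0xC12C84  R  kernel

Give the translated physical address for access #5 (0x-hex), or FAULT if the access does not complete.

Trace:
#0 VA=0x3605395 (r,kernel):
  L0 @0x15[27] → 0x17007  P=1,RW=1,US=1,PS=0
  L1 @0x17[5] → 0x1B007  P=1,RW=1,US=1,PS=0
  ✓ 0x1B395  — 2 lookups
#1 VA=0x3605395 (r,kernel):
  TLB hit vpn=0x3605 → PA=0x1B395
#2 VA=0xE1A567 (r,kernel):
  L0 @0x15[7] → 0x1F007  P=1,RW=1,US=1,PS=0
  L1 @0x1F[26] → 0x23007  P=1,RW=1,US=1,PS=0
  ✓ 0x23567  — 2 lookups
#3 VA=0x20F028 (r,kernel):
  L0 @0x15[1] → 0x26007  P=1,RW=1,US=1,PS=0
  L1 @0x26[15] → 0x29007  P=1,RW=1,US=1,PS=0
  ✓ 0x29028  — 2 lookups
#4 VA=0x140B6C0 (r,kernel):
  L0 @0x15[10] → 0x2D007  P=1,RW=1,US=1,PS=0
  L1 @0x2D[11] → 0x31007  P=1,RW=1,US=1,PS=0
  ✓ 0x316C0  — 2 lookups
#5 VA=0x2A0E573 (r,kernel):
  L0 @0x15[21] → 0x35007  P=1,RW=1,US=1,PS=0
  L1 @0x35[14] → 0x38007  P=1,RW=1,US=1,PS=0
  ✓ 0x38573  — 2 lookups
#6 VA=0x2A0E573 (r,kernel):
  TLB hit vpn=0x2A0E → PA=0x38573
#7 VA=0xC12C84 (r,kernel):
  L0 @0x15[6] → 0x39007  P=1,RW=1,US=1,PS=0
  L1 @0x39[18] → 0x3D007  P=1,RW=1,US=1,PS=0
  ✓ 0x3DC84  — 2 lookups

Access #5 PA: 0x38573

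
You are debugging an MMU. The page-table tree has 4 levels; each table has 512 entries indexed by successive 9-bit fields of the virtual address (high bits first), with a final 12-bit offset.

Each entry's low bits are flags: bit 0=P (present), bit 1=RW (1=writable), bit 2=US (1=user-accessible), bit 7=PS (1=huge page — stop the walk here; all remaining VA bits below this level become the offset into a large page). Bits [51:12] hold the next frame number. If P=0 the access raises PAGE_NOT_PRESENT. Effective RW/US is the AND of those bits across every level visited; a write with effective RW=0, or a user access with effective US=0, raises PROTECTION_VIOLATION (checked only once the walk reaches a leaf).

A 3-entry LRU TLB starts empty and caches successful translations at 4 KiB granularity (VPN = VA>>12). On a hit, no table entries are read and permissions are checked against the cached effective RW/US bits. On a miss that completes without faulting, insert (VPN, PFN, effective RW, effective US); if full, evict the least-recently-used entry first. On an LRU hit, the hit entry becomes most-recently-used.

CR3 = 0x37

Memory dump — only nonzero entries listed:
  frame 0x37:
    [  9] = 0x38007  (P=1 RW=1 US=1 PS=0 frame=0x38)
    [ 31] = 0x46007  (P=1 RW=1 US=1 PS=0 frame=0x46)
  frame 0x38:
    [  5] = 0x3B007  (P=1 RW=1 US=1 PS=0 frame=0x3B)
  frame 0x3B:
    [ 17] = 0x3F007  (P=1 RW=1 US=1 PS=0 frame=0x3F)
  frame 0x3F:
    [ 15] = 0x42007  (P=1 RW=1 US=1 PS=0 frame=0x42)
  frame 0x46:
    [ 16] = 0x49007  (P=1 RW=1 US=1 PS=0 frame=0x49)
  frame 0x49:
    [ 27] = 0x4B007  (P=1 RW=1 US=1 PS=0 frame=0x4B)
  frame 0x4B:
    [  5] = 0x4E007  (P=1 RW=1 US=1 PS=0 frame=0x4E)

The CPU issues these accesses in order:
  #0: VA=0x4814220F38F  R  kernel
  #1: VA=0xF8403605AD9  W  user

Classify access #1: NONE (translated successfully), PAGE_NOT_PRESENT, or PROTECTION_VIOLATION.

Trace:
#0 VA=0x4814220F38F (r,kernel):
  L0: frame=0x37 idx=9 entry=0x38007 [P=1 RW=1 US=1 PS=0]
  L1: frame=0x38 idx=5 entry=0x3B007 [P=1 RW=1 US=1 PS=0]
  L2: frame=0x3B idx=17 entry=0x3F007 [P=1 RW=1 US=1 PS=0]
  L3: frame=0x3F idx=15 entry=0x42007 [P=1 RW=1 US=1 PS=0]
  ✓ 0x4238F  — 4 lookups
#1 VA=0xF8403605AD9 (w,user):
  L0: frame=0x37 idx=31 entry=0x46007 [P=1 RW=1 US=1 PS=0]
  L1: frame=0x46 idx=16 entry=0x49007 [P=1 RW=1 US=1 PS=0]
  L2: frame=0x49 idx=27 entry=0x4B007 [P=1 RW=1 US=1 PS=0]
  L3: frame=0x4B idx=5 entry=0x4E007 [P=1 RW=1 US=1 PS=0]
  ✓ 0x4EAD9  — 4 lookups

Access #1 fault: NONE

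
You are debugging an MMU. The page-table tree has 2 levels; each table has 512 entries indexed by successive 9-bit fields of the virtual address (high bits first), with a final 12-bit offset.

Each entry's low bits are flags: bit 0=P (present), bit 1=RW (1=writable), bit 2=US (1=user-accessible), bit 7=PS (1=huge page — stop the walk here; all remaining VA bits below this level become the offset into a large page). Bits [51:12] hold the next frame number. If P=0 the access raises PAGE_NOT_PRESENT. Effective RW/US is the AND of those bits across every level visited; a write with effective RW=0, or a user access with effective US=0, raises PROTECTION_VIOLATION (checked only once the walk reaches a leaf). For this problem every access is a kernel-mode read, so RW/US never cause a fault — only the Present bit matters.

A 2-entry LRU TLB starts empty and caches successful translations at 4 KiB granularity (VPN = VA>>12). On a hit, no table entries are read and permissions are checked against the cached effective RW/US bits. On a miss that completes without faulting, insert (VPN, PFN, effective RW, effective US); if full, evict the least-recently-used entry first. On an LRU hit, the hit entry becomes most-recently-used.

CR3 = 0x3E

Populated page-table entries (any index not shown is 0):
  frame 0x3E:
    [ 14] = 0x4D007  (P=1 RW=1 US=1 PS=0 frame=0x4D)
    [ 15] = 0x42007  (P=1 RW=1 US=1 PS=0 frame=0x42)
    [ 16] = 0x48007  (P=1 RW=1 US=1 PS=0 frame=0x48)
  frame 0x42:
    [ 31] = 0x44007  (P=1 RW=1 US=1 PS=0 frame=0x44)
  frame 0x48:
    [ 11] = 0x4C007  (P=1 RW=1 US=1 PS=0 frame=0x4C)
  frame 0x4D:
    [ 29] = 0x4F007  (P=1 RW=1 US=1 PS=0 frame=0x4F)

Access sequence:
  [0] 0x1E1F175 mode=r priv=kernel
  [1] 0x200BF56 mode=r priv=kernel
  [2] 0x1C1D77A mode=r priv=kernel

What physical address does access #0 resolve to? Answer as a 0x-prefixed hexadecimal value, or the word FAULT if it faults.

Per-access translation:
#0 VA=0x1E1F175 (r,kernel):
  [0] read 0x3E idx=15: raw=0x42007 flags P=1 W=1 U=1 S=0
  [1] read 0x42 idx=31: raw=0x44007 flags P=1 W=1 U=1 S=0
  ⇒ phys 0x44175  [2 reads]
#1 VA=0x200BF56 (r,kernel):
  [0] read 0x3E idx=16: raw=0x48007 flags P=1 W=1 U=1 S=0
  [1] read 0x48 idx=11: raw=0x4C007 flags P=1 W=1 U=1 S=0
  ⇒ phys 0x4CF56  [2 reads]
#2 VA=0x1C1D77A (r,kernel):
  [0] read 0x3E idx=14: raw=0x4D007 flags P=1 W=1 U=1 S=0
  [1] read 0x4D idx=29: raw=0x4F007 flags P=1 W=1 U=1 S=0
  ⇒ phys 0x4F77A  [2 reads]

Access #0 PA: 0x44175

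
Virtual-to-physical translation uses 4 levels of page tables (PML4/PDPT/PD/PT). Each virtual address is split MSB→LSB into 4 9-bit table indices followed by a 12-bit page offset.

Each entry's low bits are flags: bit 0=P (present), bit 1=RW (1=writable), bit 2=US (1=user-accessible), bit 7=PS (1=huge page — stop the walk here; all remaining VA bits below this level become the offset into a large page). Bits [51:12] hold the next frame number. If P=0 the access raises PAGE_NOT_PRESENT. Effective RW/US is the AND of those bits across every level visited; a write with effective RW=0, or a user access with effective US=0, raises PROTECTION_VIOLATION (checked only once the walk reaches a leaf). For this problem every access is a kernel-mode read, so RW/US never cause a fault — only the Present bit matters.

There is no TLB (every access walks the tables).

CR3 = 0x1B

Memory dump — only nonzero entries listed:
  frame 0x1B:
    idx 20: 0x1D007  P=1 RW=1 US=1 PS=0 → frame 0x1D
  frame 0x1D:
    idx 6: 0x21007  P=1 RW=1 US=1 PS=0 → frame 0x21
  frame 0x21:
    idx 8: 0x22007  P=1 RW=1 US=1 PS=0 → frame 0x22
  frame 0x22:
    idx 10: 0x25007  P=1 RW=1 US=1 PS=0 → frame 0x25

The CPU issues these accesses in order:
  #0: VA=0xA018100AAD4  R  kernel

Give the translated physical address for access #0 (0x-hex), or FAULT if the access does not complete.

Trace:
#0 VA=0xA018100AAD4 (r,kernel):
  lvl0: tbl 0x1B, slot 20 ⇒ 0x1D007 (P1/RW1/US1/PS0)
  lvl1: tbl 0x1D, slot 6 ⇒ 0x21007 (P1/RW1/US1/PS0)
  lvl2: tbl 0x21, slot 8 ⇒ 0x22007 (P1/RW1/US1/PS0)
  lvl3: tbl 0x22, slot 10 ⇒ 0x25007 (P1/RW1/US1/PS0)
  ⇒ phys 0x25AD4  [4 reads]

Access #0 PA: 0x25AD4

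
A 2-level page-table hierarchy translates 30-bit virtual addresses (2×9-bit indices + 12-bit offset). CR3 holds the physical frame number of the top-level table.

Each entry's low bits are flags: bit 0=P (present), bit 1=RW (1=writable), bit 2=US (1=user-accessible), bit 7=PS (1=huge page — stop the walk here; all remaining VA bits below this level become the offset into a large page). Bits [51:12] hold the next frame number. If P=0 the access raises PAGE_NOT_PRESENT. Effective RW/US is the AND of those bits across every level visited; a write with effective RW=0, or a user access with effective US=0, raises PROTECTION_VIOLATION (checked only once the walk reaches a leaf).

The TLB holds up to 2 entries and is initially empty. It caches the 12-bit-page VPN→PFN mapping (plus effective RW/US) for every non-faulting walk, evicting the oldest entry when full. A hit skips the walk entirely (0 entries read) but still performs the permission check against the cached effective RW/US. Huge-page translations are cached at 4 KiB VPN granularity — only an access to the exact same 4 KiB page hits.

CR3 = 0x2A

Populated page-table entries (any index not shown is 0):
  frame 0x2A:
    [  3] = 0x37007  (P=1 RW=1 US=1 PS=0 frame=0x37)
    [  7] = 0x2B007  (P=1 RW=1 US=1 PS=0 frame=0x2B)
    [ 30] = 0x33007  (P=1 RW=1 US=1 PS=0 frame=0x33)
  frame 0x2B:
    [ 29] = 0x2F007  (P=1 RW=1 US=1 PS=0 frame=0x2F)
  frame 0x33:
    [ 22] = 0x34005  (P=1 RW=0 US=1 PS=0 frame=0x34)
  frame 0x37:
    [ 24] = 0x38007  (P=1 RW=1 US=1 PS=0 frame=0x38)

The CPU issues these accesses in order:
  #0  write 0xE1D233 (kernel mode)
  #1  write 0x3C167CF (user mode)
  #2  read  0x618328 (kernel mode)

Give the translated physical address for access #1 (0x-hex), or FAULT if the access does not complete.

Walk each access:
#0 VA=0xE1D233 (w,kernel):
  L0: frame=0x2A idx=7 entry=0x2B007 [P=1 RW=1 US=1 PS=0]
  L1: frame=0x2B idx=29 entry=0x2F007 [P=1 RW=1 US=1 PS=0]
  ✓ 0x2F233  — 2 lookups
#1 VA=0x3C167CF (w,user):
  L0: frame=0x2A idx=30 entry=0x33007 [P=1 RW=1 US=1 PS=0]
  L1: frame=0x33 idx=22 entry=0x34005 [P=1 RW=0 US=1 PS=0]
  → PROTECTION_VIOLATION  (2 entries read)
#2 VA=0x618328 (r,kernel):
  L0: frame=0x2A idx=3 entry=0x37007 [P=1 RW=1 US=1 PS=0]
  L1: frame=0x37 idx=24 entry=0x38007 [P=1 RW=1 US=1 PS=0]
  ✓ 0x38328  — 2 lookups

Access #1 PA: FAULT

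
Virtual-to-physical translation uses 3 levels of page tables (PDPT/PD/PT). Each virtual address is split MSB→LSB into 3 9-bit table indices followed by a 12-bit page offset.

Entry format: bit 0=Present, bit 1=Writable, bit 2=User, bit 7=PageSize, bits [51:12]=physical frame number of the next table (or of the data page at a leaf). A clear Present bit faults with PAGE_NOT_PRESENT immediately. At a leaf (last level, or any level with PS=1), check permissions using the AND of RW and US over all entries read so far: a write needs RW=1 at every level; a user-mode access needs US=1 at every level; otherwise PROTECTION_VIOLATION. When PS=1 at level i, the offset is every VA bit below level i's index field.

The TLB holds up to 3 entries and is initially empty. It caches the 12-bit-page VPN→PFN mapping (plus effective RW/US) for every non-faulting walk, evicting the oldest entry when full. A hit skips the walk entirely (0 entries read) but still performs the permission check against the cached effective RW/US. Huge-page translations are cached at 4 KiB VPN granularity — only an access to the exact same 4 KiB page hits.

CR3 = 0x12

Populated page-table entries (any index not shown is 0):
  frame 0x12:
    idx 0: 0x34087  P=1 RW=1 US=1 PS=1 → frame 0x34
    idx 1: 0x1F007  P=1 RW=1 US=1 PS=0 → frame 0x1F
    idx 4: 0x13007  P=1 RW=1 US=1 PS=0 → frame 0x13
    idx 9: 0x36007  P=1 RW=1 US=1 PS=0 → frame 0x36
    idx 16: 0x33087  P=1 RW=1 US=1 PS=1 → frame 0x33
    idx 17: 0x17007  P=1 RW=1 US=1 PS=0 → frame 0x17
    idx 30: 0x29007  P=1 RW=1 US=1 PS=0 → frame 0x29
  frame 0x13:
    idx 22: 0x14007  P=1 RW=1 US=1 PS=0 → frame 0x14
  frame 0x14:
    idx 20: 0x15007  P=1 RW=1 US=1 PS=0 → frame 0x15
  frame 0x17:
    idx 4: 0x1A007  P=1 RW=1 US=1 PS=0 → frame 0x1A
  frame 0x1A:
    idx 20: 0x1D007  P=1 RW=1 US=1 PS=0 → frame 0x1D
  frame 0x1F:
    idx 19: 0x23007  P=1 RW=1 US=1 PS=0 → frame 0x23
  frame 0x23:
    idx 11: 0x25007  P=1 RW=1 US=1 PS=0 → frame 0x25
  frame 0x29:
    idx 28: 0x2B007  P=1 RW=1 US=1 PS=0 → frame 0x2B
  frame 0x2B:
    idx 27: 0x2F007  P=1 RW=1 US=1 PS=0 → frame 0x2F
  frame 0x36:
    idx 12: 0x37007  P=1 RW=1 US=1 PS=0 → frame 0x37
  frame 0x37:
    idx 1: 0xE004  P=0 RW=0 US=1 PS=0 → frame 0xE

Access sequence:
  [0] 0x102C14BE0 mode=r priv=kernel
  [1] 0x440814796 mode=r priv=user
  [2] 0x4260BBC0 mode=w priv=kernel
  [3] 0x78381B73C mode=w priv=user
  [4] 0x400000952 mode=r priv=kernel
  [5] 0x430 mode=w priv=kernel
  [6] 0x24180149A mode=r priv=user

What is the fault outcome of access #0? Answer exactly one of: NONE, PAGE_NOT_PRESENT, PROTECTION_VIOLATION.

Trace:
#0 VA=0x102C14BE0 (r,kernel):
  lvl0: tbl 0x12, slot 4 ⇒ 0x13007 (P1/RW1/US1/PS0)
  lvl1: tbl 0x13, slot 22 ⇒ 0x14007 (P1/RW1/US1/PS0)
  lvl2: tbl 0x14, slot 20 ⇒ 0x15007 (P1/RW1/US1/PS0)
  → PA=0x15BE0  (3 entries read)
#1 VA=0x440814796 (r,user):
  lvl0: tbl 0x12, slot 17 ⇒ 0x17007 (P1/RW1/US1/PS0)
  lvl1: tbl 0x17, slot 4 ⇒ 0x1A007 (P1/RW1/US1/PS0)
  lvl2: tbl 0x1A, slot 20 ⇒ 0x1D007 (P1/RW1/US1/PS0)
  → PA=0x1D796  (3 entries read)
#2 VA=0x4260BBC0 (w,kernel):
  lvl0: tbl 0x12, slot 1 ⇒ 0x1F007 (P1/RW1/US1/PS0)
  lvl1: tbl 0x1F, slot 19 ⇒ 0x23007 (P1/RW1/US1/PS0)
  lvl2: tbl 0x23, slot 11 ⇒ 0x25007 (P1/RW1/US1/PS0)
  → PA=0x25BC0  (3 entries read)
#3 VA=0x78381B73C (w,user):
  lvl0: tbl 0x12, slot 30 ⇒ 0x29007 (P1/RW1/US1/PS0)
  lvl1: tbl 0x29, slot 28 ⇒ 0x2B007 (P1/RW1/US1/PS0)
  lvl2: tbl 0x2B, slot 27 ⇒ 0x2F007 (P1/RW1/US1/PS0)
  → PA=0x2F73C  (3 entries read)
#4 VA=0x400000952 (r,kernel):
  lvl0: tbl 0x12, slot 16 ⇒ 0x33087 (P1/RW1/US1/PS1)
  → PA=0x33952 (huge @L0)  (1 entries read)
#5 VA=0x430 (w,kernel):
  lvl0: tbl 0x12, slot 0 ⇒ 0x34087 (P1/RW1/US1/PS1)
  → PA=0x34430 (huge @L0)  (1 entries read)
#6 VA=0x24180149A (r,user):
  lvl0: tbl 0x12, slot 9 ⇒ 0x36007 (P1/RW1/US1/PS0)
  lvl1: tbl 0x36, slot 12 ⇒ 0x37007 (P1/RW1/US1/PS0)
  lvl2: tbl 0x37, slot 1 ⇒ 0xE004 (P0/RW0/US1/PS0)
  ✗ PAGE_NOT_PRESENT  [3 reads]

Access #0 fault: NONE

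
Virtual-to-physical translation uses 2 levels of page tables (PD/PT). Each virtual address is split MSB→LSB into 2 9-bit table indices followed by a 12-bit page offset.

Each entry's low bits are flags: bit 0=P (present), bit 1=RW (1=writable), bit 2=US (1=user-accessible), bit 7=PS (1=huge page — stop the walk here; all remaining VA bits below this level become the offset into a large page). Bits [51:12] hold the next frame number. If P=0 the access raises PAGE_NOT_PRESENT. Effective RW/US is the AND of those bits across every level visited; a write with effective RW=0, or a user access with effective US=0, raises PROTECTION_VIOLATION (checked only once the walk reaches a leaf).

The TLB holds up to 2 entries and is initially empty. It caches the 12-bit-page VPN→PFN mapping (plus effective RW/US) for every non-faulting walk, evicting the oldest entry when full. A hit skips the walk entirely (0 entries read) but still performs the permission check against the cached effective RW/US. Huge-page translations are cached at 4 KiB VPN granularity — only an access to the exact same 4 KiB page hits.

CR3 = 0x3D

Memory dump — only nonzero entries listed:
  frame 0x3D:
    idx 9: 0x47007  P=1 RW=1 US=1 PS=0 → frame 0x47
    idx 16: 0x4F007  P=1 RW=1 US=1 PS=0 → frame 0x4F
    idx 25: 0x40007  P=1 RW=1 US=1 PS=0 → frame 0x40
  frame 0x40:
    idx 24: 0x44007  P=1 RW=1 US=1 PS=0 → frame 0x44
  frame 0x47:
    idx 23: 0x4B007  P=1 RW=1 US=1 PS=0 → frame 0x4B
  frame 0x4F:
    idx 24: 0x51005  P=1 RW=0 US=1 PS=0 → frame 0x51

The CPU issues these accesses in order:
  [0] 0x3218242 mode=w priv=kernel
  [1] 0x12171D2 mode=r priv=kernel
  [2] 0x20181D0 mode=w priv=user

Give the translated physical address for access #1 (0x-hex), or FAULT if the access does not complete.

Trace:
#0 VA=0x3218242 (w,kernel):
  [0] read 0x3D idx=25: raw=0x40007 flags P=1 W=1 U=1 S=0
  [1] read 0x40 idx=24: raw=0x44007 flags P=1 W=1 U=1 S=0
  → PA=0x44242  (2 entries read)
#1 VA=0x12171D2 (r,kernel):
  [0] read 0x3D idx=9: raw=0x47007 flags P=1 W=1 U=1 S=0
  [1] read 0x47 idx=23: raw=0x4B007 flags P=1 W=1 U=1 S=0
  → PA=0x4B1D2  (2 entries read)
#2 VA=0x20181D0 (w,user):
  [0] read 0x3D idx=16: raw=0x4F007 flags P=1 W=1 U=1 S=0
  [1] read 0x4F idx=24: raw=0x51005 flags P=1 W=0 U=1 S=0
  ✗ PROTECTION_VIOLATION  [2 reads]

Access #1 PA: 0x4B1D2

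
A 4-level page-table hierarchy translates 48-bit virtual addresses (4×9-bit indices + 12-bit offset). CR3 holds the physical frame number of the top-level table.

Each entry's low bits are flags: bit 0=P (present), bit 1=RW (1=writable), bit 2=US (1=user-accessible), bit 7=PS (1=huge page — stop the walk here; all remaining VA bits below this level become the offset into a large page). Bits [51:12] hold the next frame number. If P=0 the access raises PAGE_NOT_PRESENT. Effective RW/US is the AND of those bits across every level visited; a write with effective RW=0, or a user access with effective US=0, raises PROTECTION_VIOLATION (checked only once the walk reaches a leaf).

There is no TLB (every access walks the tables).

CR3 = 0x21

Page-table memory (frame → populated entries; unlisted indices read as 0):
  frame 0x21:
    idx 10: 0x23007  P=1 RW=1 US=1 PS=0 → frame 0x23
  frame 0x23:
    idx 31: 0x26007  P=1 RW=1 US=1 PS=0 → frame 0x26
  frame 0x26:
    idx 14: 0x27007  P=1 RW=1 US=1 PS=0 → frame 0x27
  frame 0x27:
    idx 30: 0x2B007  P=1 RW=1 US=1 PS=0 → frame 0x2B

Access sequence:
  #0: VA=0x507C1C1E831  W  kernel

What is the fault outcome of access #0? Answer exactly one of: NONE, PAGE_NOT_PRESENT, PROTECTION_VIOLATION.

Per-access translation:
#0 VA=0x507C1C1E831 (w,kernel):
  lvl0: tbl 0x21, slot 10 ⇒ 0x23007 (P1/RW1/US1/PS0)
  lvl1: tbl 0x23, slot 31 ⇒ 0x26007 (P1/RW1/US1/PS0)
  lvl2: tbl 0x26, slot 14 ⇒ 0x27007 (P1/RW1/US1/PS0)
  lvl3: tbl 0x27, slot 30 ⇒ 0x2B007 (P1/RW1/US1/PS0)
  → PA=0x2B831  (4 entries read)

Access #0 fault: NONE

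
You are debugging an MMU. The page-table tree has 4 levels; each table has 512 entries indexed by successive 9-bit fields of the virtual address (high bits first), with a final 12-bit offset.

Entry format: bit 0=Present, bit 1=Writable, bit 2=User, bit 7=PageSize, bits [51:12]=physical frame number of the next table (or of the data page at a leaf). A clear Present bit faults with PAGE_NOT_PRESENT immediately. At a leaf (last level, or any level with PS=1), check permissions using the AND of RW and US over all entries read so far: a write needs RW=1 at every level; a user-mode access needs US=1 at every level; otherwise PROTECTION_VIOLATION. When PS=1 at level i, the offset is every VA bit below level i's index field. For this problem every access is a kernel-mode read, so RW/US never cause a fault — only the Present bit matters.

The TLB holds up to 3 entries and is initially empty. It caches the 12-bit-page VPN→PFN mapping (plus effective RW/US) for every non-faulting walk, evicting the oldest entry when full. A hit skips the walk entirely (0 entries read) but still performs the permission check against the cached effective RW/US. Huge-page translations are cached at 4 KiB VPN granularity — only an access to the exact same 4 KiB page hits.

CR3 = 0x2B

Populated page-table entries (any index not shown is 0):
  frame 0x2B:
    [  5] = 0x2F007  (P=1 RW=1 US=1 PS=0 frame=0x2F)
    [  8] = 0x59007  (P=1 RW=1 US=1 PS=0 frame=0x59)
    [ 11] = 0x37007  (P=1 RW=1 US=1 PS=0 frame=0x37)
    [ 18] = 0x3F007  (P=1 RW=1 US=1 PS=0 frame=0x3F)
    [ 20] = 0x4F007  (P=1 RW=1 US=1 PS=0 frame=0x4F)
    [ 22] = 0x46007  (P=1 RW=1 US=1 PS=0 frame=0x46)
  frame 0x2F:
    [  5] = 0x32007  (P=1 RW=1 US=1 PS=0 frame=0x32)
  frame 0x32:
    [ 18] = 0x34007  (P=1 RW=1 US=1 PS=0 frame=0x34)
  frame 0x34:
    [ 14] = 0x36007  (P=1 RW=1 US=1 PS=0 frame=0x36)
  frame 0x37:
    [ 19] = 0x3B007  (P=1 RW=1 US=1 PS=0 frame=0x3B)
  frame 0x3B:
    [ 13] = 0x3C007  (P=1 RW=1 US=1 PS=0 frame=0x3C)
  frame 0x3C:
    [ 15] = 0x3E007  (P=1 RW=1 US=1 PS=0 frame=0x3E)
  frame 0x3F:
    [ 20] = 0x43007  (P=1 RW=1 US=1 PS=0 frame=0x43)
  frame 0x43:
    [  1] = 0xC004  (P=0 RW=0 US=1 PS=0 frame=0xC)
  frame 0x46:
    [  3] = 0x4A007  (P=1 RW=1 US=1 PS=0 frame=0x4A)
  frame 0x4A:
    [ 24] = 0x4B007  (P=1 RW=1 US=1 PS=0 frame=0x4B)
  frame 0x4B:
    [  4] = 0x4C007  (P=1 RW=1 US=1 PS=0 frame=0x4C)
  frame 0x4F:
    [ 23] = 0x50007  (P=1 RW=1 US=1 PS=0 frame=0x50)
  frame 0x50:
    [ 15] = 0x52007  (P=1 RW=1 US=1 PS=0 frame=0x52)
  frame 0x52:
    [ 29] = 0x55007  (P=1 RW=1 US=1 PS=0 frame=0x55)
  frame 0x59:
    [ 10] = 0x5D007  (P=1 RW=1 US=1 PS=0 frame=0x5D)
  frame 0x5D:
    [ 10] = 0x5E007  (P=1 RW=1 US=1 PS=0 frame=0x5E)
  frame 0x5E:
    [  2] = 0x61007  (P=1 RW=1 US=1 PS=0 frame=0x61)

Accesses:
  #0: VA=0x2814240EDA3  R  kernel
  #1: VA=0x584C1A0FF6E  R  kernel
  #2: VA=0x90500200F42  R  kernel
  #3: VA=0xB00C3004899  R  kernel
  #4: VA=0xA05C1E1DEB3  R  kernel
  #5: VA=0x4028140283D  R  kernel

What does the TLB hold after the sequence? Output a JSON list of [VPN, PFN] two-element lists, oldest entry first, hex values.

Trace:
#0 VA=0x2814240EDA3 (r,kernel):
  L0: frame=0x2B idx=5 entry=0x2F007 [P=1 RW=1 US=1 PS=0]
  L1: frame=0x2F idx=5 entry=0x32007 [P=1 RW=1 US=1 PS=0]
  L2: frame=0x32 idx=18 entry=0x34007 [P=1 RW=1 US=1 PS=0]
  L3: frame=0x34 idx=14 entry=0x36007 [P=1 RW=1 US=1 PS=0]
  ✓ 0x36DA3  — 4 lookups
#1 VA=0x584C1A0FF6E (r,kernel):
  L0: frame=0x2B idx=11 entry=0x37007 [P=1 RW=1 US=1 PS=0]
  L1: frame=0x37 idx=19 entry=0x3B007 [P=1 RW=1 US=1 PS=0]
  L2: frame=0x3B idx=13 entry=0x3C007 [P=1 RW=1 US=1 PS=0]
  L3: frame=0x3C idx=15 entry=0x3E007 [P=1 RW=1 US=1 PS=0]
  ✓ 0x3EF6E  — 4 lookups
#2 VA=0x90500200F42 (r,kernel):
  L0: frame=0x2B idx=18 entry=0x3F007 [P=1 RW=1 US=1 PS=0]
  L1: frame=0x3F idx=20 entry=0x43007 [P=1 RW=1 US=1 PS=0]
  L2: frame=0x43 idx=1 entry=0xC004 [P=0 RW=0 US=1 PS=0]
  ⇒ fault: PAGE_NOT_PRESENT  — 3 lookups
#3 VA=0xB00C3004899 (r,kernel):
  L0: frame=0x2B idx=22 entry=0x46007 [P=1 RW=1 US=1 PS=0]
  L1: frame=0x46 idx=3 entry=0x4A007 [P=1 RW=1 US=1 PS=0]
  L2: frame=0x4A idx=24 entry=0x4B007 [P=1 RW=1 US=1 PS=0]
  L3: frame=0x4B idx=4 entry=0x4C007 [P=1 RW=1 US=1 PS=0]
  ✓ 0x4C899  — 4 lookups
#4 VA=0xA05C1E1DEB3 (r,kernel):
  L0: frame=0x2B idx=20 entry=0x4F007 [P=1 RW=1 US=1 PS=0]
  L1: frame=0x4F idx=23 entry=0x50007 [P=1 RW=1 US=1 PS=0]
  L2: frame=0x50 idx=15 entry=0x52007 [P=1 RW=1 US=1 PS=0]
  L3: frame=0x52 idx=29 entry=0x55007 [P=1 RW=1 US=1 PS=0]
  ✓ 0x55EB3  — 4 lookups
#5 VA=0x4028140283D (r,kernel):
  L0: frame=0x2B idx=8 entry=0x59007 [P=1 RW=1 US=1 PS=0]
  L1: frame=0x59 idx=10 entry=0x5D007 [P=1 RW=1 US=1 PS=0]
  L2: frame=0x5D idx=10 entry=0x5E007 [P=1 RW=1 US=1 PS=0]
  L3: frame=0x5E idx=2 entry=0x61007 [P=1 RW=1 US=1 PS=0]
  ✓ 0x6183D  — 4 lookups

TLB: [["0xB00C3004", "0x4C"], ["0xA05C1E1D", "0x55"], ["0x40281402", "0x61"]]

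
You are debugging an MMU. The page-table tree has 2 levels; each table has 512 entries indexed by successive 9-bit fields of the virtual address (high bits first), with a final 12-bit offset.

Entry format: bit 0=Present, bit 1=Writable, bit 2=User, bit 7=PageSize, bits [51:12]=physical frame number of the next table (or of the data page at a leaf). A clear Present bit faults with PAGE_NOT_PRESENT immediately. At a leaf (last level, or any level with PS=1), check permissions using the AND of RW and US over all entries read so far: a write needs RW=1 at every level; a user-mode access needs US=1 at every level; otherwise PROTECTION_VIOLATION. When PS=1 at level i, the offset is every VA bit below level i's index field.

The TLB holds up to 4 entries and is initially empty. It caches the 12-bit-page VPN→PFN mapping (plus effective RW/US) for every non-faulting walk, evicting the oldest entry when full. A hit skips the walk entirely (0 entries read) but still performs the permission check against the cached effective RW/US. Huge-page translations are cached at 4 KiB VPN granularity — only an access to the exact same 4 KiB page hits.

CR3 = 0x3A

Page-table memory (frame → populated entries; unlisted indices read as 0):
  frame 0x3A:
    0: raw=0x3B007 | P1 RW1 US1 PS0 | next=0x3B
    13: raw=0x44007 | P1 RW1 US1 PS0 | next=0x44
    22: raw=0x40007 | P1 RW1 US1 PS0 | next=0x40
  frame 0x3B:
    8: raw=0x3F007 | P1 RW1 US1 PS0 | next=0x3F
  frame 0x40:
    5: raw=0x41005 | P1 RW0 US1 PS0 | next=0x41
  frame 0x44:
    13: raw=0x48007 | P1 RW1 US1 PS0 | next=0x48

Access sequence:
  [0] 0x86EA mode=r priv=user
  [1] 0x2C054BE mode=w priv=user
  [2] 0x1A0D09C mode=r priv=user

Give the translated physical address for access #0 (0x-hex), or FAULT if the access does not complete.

Trace:
#0 VA=0x86EA (r,user):
  [0] read 0x3A idx=0: raw=0x3B007 flags P=1 W=1 U=1 S=0
  [1] read 0x3B idx=8: raw=0x3F007 flags P=1 W=1 U=1 S=0
  ✓ 0x3F6EA  — 2 lookups
#1 VA=0x2C054BE (w,user):
  [0] read 0x3A idx=22: raw=0x40007 flags P=1 W=1 U=1 S=0
  [1] read 0x40 idx=5: raw=0x41005 flags P=1 W=0 U=1 S=0
  → PROTECTION_VIOLATION  (2 entries read)
#2 VA=0x1A0D09C (r,user):
  [0] read 0x3A idx=13: raw=0x44007 flags P=1 W=1 U=1 S=0
  [1] read 0x44 idx=13: raw=0x48007 flags P=1 W=1 U=1 S=0
  ✓ 0x4809C  — 2 lookups

Access #0 PA: 0x3F6EA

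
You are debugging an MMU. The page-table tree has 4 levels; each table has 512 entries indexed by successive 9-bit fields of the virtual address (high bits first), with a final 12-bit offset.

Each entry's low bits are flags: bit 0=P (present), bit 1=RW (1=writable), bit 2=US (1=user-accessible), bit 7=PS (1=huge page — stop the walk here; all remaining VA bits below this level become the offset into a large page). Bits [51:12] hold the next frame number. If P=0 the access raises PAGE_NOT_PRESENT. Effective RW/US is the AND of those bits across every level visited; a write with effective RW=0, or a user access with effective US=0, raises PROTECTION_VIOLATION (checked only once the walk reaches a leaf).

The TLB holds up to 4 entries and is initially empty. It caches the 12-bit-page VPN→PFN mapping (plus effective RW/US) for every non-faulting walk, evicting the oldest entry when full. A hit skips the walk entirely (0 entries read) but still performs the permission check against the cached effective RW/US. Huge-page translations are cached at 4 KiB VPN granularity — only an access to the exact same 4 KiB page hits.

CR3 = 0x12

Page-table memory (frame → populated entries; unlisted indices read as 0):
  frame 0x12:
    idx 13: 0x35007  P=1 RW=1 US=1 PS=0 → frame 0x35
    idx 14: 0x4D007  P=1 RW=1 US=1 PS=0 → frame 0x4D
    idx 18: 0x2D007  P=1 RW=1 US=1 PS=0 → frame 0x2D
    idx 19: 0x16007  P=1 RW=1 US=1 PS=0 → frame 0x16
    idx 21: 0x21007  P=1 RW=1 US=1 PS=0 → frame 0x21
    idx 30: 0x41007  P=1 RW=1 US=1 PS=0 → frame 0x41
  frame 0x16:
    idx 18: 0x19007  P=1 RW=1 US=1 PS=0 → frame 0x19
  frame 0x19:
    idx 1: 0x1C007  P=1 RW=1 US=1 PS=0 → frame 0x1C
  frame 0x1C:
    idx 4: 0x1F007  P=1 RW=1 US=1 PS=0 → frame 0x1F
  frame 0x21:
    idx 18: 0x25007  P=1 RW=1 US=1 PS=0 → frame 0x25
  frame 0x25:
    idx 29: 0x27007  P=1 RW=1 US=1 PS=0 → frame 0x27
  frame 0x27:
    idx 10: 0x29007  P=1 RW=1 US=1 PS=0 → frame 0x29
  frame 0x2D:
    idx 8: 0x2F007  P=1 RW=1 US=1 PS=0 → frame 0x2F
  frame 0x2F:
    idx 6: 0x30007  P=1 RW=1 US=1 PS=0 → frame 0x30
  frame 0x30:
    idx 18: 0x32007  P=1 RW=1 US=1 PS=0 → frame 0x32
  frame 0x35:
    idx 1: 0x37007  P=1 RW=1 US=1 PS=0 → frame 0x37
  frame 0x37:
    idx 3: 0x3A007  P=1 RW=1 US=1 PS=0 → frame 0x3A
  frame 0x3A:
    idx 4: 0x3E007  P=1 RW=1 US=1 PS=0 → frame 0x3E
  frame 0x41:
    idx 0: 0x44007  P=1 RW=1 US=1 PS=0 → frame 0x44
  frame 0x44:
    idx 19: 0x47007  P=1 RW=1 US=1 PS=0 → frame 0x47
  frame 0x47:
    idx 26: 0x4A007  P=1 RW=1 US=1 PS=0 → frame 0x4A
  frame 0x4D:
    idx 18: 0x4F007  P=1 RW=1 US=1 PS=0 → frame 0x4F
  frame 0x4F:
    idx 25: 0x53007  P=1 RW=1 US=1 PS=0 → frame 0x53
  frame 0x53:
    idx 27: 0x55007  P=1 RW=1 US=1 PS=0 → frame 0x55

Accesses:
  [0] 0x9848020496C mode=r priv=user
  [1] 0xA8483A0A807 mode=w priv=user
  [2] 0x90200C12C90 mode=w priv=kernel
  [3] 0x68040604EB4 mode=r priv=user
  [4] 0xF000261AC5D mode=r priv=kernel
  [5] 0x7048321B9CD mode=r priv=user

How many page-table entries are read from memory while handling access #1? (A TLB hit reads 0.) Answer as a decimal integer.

Per-access translation:
#0 VA=0x9848020496C (r,user):
  L0: frame=0x12 idx=19 entry=0x16007 [P=1 RW=1 US=1 PS=0]
  L1: frame=0x16 idx=18 entry=0x19007 [P=1 RW=1 US=1 PS=0]
  L2: frame=0x19 idx=1 entry=0x1C007 [P=1 RW=1 US=1 PS=0]
  L3: frame=0x1C idx=4 entry=0x1F007 [P=1 RW=1 US=1 PS=0]
  → PA=0x1F96C  (4 entries read)
#1 VA=0xA8483A0A807 (w,user):
  L0: frame=0x12 idx=21 entry=0x21007 [P=1 RW=1 US=1 PS=0]
  L1: frame=0x21 idx=18 entry=0x25007 [P=1 RW=1 US=1 PS=0]
  L2: frame=0x25 idx=29 entry=0x27007 [P=1 RW=1 US=1 PS=0]
  L3: frame=0x27 idx=10 entry=0x29007 [P=1 RW=1 US=1 PS=0]
  → PA=0x29807  (4 entries read)
#2 VA=0x90200C12C90 (w,kernel):
  L0: frame=0x12 idx=18 entry=0x2D007 [P=1 RW=1 US=1 PS=0]
  L1: frame=0x2D idx=8 entry=0x2F007 [P=1 RW=1 US=1 PS=0]
  L2: frame=0x2F idx=6 entry=0x30007 [P=1 RW=1 US=1 PS=0]
  L3: frame=0x30 idx=18 entry=0x32007 [P=1 RW=1 US=1 PS=0]
  → PA=0x32C90  (4 entries read)
#3 VA=0x68040604EB4 (r,user):
  L0: frame=0x12 idx=13 entry=0x35007 [P=1 RW=1 US=1 PS=0]
  L1: frame=0x35 idx=1 entry=0x37007 [P=1 RW=1 US=1 PS=0]
  L2: frame=0x37 idx=3 entry=0x3A007 [P=1 RW=1 US=1 PS=0]
  L3: frame=0x3A idx=4 entry=0x3E007 [P=1 RW=1 US=1 PS=0]
  → PA=0x3EEB4  (4 entries read)
#4 VA=0xF000261AC5D (r,kernel):
  L0: frame=0x12 idx=30 entry=0x41007 [P=1 RW=1 US=1 PS=0]
  L1: frame=0x41 idx=0 entry=0x44007 [P=1 RW=1 US=1 PS=0]
  L2: frame=0x44 idx=19 entry=0x47007 [P=1 RW=1 US=1 PS=0]
  L3: frame=0x47 idx=26 entry=0x4A007 [P=1 RW=1 US=1 PS=0]
  → PA=0x4AC5D  (4 entries read)
#5 VA=0x7048321B9CD (r,user):
  L0: frame=0x12 idx=14 entry=0x4D007 [P=1 RW=1 US=1 PS=0]
  L1: frame=0x4D idx=18 entry=0x4F007 [P=1 RW=1 US=1 PS=0]
  L2: frame=0x4F idx=25 entry=0x53007 [P=1 RW=1 US=1 PS=0]
  L3: frame=0x53 idx=27 entry=0x55007 [P=1 RW=1 US=1 PS=0]
  → PA=0x559CD  (4 entries read)

Entries read for #1: 4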